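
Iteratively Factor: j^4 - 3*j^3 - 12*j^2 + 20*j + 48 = (j + 2)*(j^3 - 5*j^2 - 2*j + 24) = (j - 3)*(j + 2)*(j^2 - 2*j - 8) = (j - 4)*(j - 3)*(j + 2)*(j + 2)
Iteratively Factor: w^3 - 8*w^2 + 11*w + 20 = (w - 4)*(w^2 - 4*w - 5) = (w - 4)*(w + 1)*(w - 5)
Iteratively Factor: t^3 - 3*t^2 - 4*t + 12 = (t - 2)*(t^2 - t - 6) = (t - 2)*(t + 2)*(t - 3)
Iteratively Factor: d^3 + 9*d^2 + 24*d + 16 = (d + 1)*(d^2 + 8*d + 16) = (d + 1)*(d + 4)*(d + 4)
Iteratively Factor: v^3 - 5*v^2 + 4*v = (v - 1)*(v^2 - 4*v) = v*(v - 1)*(v - 4)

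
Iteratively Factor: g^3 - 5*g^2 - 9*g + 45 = (g - 3)*(g^2 - 2*g - 15) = (g - 5)*(g - 3)*(g + 3)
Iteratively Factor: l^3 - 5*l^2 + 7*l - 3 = (l - 1)*(l^2 - 4*l + 3) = (l - 3)*(l - 1)*(l - 1)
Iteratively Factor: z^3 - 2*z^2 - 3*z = (z - 3)*(z^2 + z) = z*(z - 3)*(z + 1)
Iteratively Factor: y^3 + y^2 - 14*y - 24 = (y + 2)*(y^2 - y - 12) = (y + 2)*(y + 3)*(y - 4)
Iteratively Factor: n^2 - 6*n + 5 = (n - 1)*(n - 5)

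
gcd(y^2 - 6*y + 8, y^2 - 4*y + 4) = y - 2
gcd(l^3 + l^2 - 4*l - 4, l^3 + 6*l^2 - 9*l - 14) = l^2 - l - 2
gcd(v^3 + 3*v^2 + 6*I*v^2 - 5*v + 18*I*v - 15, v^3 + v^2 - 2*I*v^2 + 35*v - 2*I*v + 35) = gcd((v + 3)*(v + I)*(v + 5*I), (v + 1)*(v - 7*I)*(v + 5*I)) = v + 5*I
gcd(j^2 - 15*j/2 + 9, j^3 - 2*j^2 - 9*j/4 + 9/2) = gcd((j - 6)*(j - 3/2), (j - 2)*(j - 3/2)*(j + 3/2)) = j - 3/2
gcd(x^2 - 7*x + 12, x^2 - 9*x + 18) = x - 3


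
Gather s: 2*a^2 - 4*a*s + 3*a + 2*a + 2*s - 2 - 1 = 2*a^2 + 5*a + s*(2 - 4*a) - 3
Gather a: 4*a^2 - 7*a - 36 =4*a^2 - 7*a - 36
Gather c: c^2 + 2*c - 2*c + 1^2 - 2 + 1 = c^2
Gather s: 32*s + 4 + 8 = 32*s + 12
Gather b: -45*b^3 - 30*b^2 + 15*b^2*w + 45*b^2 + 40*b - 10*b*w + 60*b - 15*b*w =-45*b^3 + b^2*(15*w + 15) + b*(100 - 25*w)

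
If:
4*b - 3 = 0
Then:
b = 3/4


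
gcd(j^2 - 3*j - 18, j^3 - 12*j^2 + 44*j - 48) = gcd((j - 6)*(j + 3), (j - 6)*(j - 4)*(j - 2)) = j - 6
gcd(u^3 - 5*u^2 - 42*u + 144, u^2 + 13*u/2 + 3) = u + 6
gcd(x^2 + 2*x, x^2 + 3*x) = x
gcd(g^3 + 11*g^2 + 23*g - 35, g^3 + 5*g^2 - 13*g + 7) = g^2 + 6*g - 7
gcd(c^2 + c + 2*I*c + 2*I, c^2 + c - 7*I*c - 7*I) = c + 1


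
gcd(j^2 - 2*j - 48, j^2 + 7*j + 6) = j + 6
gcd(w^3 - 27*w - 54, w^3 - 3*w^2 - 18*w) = w^2 - 3*w - 18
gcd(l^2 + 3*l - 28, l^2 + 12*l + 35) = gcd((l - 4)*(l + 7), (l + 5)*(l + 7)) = l + 7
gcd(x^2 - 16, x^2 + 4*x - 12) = 1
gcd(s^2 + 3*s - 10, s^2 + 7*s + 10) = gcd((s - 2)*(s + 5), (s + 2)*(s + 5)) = s + 5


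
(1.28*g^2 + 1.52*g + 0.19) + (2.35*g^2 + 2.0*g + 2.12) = 3.63*g^2 + 3.52*g + 2.31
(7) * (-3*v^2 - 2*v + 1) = -21*v^2 - 14*v + 7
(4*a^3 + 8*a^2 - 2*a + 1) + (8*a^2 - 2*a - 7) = 4*a^3 + 16*a^2 - 4*a - 6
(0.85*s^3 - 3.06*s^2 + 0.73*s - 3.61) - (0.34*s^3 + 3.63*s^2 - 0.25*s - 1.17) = 0.51*s^3 - 6.69*s^2 + 0.98*s - 2.44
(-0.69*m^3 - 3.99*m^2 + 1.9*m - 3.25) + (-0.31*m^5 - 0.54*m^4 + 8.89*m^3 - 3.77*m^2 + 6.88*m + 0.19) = -0.31*m^5 - 0.54*m^4 + 8.2*m^3 - 7.76*m^2 + 8.78*m - 3.06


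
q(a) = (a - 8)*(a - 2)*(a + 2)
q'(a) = (a - 8)*(a - 2) + (a - 8)*(a + 2) + (a - 2)*(a + 2)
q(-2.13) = -5.44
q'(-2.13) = 43.69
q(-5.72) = -394.02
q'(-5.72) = 185.68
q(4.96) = -62.63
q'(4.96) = -9.56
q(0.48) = 28.35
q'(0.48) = -10.99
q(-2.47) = -22.00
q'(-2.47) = 53.82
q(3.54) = -38.05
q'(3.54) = -23.05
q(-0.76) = 29.98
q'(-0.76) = 9.89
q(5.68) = -65.57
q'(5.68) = 1.91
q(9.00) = 77.00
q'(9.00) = 95.00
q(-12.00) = -2800.00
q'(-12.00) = 620.00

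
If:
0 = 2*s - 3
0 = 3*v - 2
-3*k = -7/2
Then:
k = 7/6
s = 3/2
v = 2/3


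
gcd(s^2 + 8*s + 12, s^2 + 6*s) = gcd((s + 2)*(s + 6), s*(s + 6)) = s + 6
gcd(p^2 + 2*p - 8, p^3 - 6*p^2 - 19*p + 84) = p + 4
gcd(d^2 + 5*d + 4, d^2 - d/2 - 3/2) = d + 1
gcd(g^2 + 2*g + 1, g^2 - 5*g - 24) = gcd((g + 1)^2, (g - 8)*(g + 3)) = 1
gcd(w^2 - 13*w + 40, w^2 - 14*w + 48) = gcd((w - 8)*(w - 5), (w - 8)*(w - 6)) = w - 8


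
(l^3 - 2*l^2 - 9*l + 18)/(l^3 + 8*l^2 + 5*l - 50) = (l^2 - 9)/(l^2 + 10*l + 25)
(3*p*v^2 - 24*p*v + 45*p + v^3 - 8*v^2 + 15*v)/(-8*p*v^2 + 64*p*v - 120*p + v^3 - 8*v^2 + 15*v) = (-3*p - v)/(8*p - v)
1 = 1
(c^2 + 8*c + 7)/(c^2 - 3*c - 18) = (c^2 + 8*c + 7)/(c^2 - 3*c - 18)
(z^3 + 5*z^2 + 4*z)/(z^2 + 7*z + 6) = z*(z + 4)/(z + 6)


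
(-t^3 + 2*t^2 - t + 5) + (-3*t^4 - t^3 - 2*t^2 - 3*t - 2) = -3*t^4 - 2*t^3 - 4*t + 3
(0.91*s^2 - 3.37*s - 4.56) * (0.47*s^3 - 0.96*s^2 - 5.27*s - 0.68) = 0.4277*s^5 - 2.4575*s^4 - 3.7037*s^3 + 21.5187*s^2 + 26.3228*s + 3.1008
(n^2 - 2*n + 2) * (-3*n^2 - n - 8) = -3*n^4 + 5*n^3 - 12*n^2 + 14*n - 16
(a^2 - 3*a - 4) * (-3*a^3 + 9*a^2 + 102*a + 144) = -3*a^5 + 18*a^4 + 87*a^3 - 198*a^2 - 840*a - 576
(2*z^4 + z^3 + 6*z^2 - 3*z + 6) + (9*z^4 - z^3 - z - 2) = 11*z^4 + 6*z^2 - 4*z + 4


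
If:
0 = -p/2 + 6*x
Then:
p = 12*x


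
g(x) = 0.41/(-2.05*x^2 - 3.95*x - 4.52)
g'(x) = 0.41*(4.1*x + 3.95)/(-2.05*x^2 - 3.95*x - 4.52)^2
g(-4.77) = -0.01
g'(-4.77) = -0.01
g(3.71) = -0.01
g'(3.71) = 0.00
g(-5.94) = -0.01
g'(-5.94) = -0.00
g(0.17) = -0.08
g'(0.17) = 0.07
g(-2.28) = -0.07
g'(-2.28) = -0.06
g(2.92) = -0.01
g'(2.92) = 0.01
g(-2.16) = -0.07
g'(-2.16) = -0.07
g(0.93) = -0.04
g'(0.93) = 0.03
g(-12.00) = -0.00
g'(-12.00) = -0.00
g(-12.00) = -0.00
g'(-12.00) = -0.00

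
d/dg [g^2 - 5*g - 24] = 2*g - 5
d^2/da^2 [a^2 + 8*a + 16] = 2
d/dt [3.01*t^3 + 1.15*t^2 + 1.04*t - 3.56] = 9.03*t^2 + 2.3*t + 1.04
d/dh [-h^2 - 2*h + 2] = -2*h - 2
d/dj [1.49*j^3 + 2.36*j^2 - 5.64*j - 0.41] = 4.47*j^2 + 4.72*j - 5.64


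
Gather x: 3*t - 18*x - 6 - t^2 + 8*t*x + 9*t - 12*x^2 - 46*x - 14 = -t^2 + 12*t - 12*x^2 + x*(8*t - 64) - 20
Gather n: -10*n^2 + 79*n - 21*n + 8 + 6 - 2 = -10*n^2 + 58*n + 12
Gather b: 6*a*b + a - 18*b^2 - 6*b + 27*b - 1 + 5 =a - 18*b^2 + b*(6*a + 21) + 4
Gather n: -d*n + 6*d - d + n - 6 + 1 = 5*d + n*(1 - d) - 5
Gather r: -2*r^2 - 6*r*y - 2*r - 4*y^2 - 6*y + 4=-2*r^2 + r*(-6*y - 2) - 4*y^2 - 6*y + 4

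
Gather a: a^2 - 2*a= a^2 - 2*a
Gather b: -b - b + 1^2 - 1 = -2*b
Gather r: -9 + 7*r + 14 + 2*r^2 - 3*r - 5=2*r^2 + 4*r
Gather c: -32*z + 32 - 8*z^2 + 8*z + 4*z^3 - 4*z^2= 4*z^3 - 12*z^2 - 24*z + 32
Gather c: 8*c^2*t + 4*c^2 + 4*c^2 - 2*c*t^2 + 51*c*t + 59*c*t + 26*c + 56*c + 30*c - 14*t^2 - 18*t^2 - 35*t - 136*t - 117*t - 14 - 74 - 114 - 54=c^2*(8*t + 8) + c*(-2*t^2 + 110*t + 112) - 32*t^2 - 288*t - 256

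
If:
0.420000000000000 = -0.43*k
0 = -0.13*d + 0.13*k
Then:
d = -0.98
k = -0.98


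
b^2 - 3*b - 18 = (b - 6)*(b + 3)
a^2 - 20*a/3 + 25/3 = (a - 5)*(a - 5/3)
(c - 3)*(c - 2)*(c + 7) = c^3 + 2*c^2 - 29*c + 42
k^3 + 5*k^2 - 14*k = k*(k - 2)*(k + 7)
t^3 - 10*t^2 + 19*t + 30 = (t - 6)*(t - 5)*(t + 1)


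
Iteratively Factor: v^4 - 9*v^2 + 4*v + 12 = (v - 2)*(v^3 + 2*v^2 - 5*v - 6) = (v - 2)*(v + 1)*(v^2 + v - 6) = (v - 2)^2*(v + 1)*(v + 3)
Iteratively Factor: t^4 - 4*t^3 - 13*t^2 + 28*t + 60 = (t - 3)*(t^3 - t^2 - 16*t - 20) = (t - 3)*(t + 2)*(t^2 - 3*t - 10) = (t - 3)*(t + 2)^2*(t - 5)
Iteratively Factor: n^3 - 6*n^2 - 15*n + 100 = (n - 5)*(n^2 - n - 20) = (n - 5)*(n + 4)*(n - 5)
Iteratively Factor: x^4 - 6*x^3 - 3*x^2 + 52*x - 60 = (x - 2)*(x^3 - 4*x^2 - 11*x + 30) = (x - 2)*(x + 3)*(x^2 - 7*x + 10) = (x - 2)^2*(x + 3)*(x - 5)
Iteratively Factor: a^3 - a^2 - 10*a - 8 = (a - 4)*(a^2 + 3*a + 2) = (a - 4)*(a + 1)*(a + 2)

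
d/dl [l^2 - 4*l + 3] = 2*l - 4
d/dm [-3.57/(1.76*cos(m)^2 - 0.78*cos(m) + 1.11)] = (2.7846 - 12.5664*cos(m))*sin(m)/(1.76*cos(m)^2 - 0.78*cos(m) + 1.11)^2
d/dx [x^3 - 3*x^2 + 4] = 3*x*(x - 2)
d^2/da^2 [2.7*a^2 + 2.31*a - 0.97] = 5.40000000000000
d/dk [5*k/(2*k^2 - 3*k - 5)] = 5*(-2*k^2 - 5)/(4*k^4 - 12*k^3 - 11*k^2 + 30*k + 25)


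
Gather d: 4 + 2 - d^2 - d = -d^2 - d + 6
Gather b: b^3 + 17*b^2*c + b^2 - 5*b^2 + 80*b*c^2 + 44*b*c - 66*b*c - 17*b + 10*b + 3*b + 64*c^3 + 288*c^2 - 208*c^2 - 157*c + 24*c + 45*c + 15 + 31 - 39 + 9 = b^3 + b^2*(17*c - 4) + b*(80*c^2 - 22*c - 4) + 64*c^3 + 80*c^2 - 88*c + 16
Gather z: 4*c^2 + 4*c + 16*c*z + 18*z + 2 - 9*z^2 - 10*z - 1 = 4*c^2 + 4*c - 9*z^2 + z*(16*c + 8) + 1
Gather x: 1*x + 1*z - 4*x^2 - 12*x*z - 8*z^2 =-4*x^2 + x*(1 - 12*z) - 8*z^2 + z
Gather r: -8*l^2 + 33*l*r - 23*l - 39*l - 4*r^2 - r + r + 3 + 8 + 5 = -8*l^2 + 33*l*r - 62*l - 4*r^2 + 16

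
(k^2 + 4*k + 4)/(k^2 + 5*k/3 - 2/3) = 3*(k + 2)/(3*k - 1)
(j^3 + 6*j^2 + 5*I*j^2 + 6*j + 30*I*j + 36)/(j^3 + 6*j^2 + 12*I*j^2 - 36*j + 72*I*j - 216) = (j - I)/(j + 6*I)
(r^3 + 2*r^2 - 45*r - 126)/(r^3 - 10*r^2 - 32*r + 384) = (r^2 - 4*r - 21)/(r^2 - 16*r + 64)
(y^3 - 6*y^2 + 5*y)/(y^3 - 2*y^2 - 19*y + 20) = y/(y + 4)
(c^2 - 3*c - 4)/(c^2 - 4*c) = (c + 1)/c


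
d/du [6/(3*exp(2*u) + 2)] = -36*exp(2*u)/(3*exp(2*u) + 2)^2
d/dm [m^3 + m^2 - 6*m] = 3*m^2 + 2*m - 6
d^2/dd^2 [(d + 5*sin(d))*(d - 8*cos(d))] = -5*d*sin(d) + 8*d*cos(d) + 16*sin(d) + 80*sin(2*d) + 10*cos(d) + 2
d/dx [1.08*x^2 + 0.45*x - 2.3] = 2.16*x + 0.45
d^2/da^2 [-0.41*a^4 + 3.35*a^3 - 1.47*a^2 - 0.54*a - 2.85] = -4.92*a^2 + 20.1*a - 2.94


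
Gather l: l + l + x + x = 2*l + 2*x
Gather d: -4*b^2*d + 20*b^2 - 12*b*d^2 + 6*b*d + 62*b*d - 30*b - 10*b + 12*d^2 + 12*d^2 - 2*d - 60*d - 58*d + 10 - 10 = 20*b^2 - 40*b + d^2*(24 - 12*b) + d*(-4*b^2 + 68*b - 120)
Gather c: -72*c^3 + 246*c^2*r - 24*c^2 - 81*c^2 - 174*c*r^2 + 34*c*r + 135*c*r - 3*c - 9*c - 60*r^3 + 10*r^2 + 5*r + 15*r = -72*c^3 + c^2*(246*r - 105) + c*(-174*r^2 + 169*r - 12) - 60*r^3 + 10*r^2 + 20*r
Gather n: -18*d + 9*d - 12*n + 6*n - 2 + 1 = -9*d - 6*n - 1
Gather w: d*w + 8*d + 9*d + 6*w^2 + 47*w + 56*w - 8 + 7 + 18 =17*d + 6*w^2 + w*(d + 103) + 17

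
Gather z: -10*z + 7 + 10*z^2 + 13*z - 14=10*z^2 + 3*z - 7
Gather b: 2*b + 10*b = 12*b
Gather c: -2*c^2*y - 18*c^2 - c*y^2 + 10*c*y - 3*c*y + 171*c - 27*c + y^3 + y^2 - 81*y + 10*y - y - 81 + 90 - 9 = c^2*(-2*y - 18) + c*(-y^2 + 7*y + 144) + y^3 + y^2 - 72*y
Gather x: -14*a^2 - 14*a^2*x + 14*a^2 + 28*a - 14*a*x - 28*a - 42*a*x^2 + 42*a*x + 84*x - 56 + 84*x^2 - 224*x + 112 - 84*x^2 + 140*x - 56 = -42*a*x^2 + x*(-14*a^2 + 28*a)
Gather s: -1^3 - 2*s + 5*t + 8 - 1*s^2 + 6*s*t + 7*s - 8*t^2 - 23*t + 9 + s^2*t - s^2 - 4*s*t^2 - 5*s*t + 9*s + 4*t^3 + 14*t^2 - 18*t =s^2*(t - 2) + s*(-4*t^2 + t + 14) + 4*t^3 + 6*t^2 - 36*t + 16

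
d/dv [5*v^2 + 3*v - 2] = 10*v + 3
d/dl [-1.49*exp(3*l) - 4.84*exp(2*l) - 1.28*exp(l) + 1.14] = (-4.47*exp(2*l) - 9.68*exp(l) - 1.28)*exp(l)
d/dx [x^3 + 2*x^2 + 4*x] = 3*x^2 + 4*x + 4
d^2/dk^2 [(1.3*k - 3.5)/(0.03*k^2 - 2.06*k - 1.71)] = ((5.566 - 0.234*k)*(-0.03*k^2 + 2.06*k + 1.71) - (0.06*k - 2.06)*(0.12*k - 4.12)*(1.3*k - 3.5))/(-0.03*k^2 + 2.06*k + 1.71)^3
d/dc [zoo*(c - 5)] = zoo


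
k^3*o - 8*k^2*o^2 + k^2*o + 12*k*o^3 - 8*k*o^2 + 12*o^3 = (k - 6*o)*(k - 2*o)*(k*o + o)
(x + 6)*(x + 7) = x^2 + 13*x + 42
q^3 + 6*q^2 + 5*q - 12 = (q - 1)*(q + 3)*(q + 4)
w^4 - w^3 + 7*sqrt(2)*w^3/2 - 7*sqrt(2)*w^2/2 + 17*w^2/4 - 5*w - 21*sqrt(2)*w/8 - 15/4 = (w - 3/2)*(w + 1/2)*(w + sqrt(2))*(w + 5*sqrt(2)/2)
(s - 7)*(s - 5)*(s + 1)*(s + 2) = s^4 - 9*s^3 + s^2 + 81*s + 70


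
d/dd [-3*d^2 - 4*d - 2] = -6*d - 4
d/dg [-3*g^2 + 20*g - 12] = 20 - 6*g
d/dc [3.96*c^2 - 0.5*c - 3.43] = 7.92*c - 0.5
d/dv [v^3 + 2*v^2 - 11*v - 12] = 3*v^2 + 4*v - 11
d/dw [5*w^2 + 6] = 10*w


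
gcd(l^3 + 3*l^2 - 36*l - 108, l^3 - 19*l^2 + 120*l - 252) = l - 6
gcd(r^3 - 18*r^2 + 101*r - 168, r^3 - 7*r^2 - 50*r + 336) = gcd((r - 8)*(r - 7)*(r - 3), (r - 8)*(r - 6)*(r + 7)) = r - 8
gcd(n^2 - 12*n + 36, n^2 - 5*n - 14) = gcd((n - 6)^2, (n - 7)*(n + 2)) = 1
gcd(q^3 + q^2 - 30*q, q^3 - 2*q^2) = q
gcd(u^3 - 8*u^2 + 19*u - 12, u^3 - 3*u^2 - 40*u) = 1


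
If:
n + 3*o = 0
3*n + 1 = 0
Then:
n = -1/3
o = 1/9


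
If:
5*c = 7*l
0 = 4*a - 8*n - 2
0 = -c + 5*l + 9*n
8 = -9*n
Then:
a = -23/18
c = 28/9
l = 20/9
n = -8/9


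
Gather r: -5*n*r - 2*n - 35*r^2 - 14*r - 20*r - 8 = -2*n - 35*r^2 + r*(-5*n - 34) - 8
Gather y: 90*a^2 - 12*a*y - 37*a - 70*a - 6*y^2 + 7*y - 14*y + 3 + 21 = 90*a^2 - 107*a - 6*y^2 + y*(-12*a - 7) + 24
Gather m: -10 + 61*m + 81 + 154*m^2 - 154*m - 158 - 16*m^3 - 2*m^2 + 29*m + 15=-16*m^3 + 152*m^2 - 64*m - 72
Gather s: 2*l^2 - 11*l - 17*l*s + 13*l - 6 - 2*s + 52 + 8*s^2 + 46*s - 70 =2*l^2 + 2*l + 8*s^2 + s*(44 - 17*l) - 24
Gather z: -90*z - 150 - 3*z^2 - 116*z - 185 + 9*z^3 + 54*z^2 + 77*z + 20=9*z^3 + 51*z^2 - 129*z - 315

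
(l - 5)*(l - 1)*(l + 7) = l^3 + l^2 - 37*l + 35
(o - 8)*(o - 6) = o^2 - 14*o + 48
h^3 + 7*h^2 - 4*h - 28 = (h - 2)*(h + 2)*(h + 7)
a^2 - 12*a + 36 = (a - 6)^2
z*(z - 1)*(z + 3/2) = z^3 + z^2/2 - 3*z/2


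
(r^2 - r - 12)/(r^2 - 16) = (r + 3)/(r + 4)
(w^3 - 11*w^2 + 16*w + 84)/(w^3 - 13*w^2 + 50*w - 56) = (w^2 - 4*w - 12)/(w^2 - 6*w + 8)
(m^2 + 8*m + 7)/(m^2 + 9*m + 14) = (m + 1)/(m + 2)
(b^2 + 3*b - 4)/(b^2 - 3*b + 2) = (b + 4)/(b - 2)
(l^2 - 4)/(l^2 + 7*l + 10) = (l - 2)/(l + 5)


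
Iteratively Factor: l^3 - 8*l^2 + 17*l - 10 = (l - 1)*(l^2 - 7*l + 10) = (l - 2)*(l - 1)*(l - 5)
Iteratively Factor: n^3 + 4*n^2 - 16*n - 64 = (n + 4)*(n^2 - 16) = (n + 4)^2*(n - 4)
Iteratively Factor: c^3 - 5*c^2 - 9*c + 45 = (c - 3)*(c^2 - 2*c - 15) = (c - 5)*(c - 3)*(c + 3)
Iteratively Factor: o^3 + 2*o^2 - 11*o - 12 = (o - 3)*(o^2 + 5*o + 4) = (o - 3)*(o + 1)*(o + 4)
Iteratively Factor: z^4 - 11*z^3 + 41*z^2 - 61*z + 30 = (z - 3)*(z^3 - 8*z^2 + 17*z - 10) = (z - 3)*(z - 2)*(z^2 - 6*z + 5) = (z - 3)*(z - 2)*(z - 1)*(z - 5)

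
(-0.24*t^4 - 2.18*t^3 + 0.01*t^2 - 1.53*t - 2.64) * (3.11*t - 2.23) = -0.7464*t^5 - 6.2446*t^4 + 4.8925*t^3 - 4.7806*t^2 - 4.7985*t + 5.8872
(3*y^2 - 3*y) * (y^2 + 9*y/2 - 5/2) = 3*y^4 + 21*y^3/2 - 21*y^2 + 15*y/2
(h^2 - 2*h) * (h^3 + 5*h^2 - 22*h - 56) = h^5 + 3*h^4 - 32*h^3 - 12*h^2 + 112*h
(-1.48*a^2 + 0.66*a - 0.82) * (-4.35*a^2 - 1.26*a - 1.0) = 6.438*a^4 - 1.0062*a^3 + 4.2154*a^2 + 0.3732*a + 0.82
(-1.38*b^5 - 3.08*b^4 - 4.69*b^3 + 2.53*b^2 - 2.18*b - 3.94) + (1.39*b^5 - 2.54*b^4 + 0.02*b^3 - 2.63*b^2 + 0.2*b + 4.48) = 0.01*b^5 - 5.62*b^4 - 4.67*b^3 - 0.1*b^2 - 1.98*b + 0.54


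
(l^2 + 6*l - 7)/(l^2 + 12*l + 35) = (l - 1)/(l + 5)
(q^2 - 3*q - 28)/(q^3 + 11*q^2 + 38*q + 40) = (q - 7)/(q^2 + 7*q + 10)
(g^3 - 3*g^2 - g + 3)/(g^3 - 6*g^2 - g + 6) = (g - 3)/(g - 6)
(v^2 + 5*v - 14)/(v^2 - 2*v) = (v + 7)/v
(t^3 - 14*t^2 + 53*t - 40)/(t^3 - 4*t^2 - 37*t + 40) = (t - 5)/(t + 5)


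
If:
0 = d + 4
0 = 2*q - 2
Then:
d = -4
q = 1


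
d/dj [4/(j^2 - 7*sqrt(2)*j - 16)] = 4*(-2*j + 7*sqrt(2))/(-j^2 + 7*sqrt(2)*j + 16)^2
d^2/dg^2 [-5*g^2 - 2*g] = -10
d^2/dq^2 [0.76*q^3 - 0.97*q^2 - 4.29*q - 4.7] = 4.56*q - 1.94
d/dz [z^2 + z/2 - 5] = 2*z + 1/2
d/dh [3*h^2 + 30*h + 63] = 6*h + 30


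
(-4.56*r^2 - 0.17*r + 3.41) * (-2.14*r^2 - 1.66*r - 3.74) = 9.7584*r^4 + 7.9334*r^3 + 10.0392*r^2 - 5.0248*r - 12.7534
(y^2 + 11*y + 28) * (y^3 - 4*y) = y^5 + 11*y^4 + 24*y^3 - 44*y^2 - 112*y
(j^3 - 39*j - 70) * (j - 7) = j^4 - 7*j^3 - 39*j^2 + 203*j + 490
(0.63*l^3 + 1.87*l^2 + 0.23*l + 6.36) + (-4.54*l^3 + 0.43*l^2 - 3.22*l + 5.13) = -3.91*l^3 + 2.3*l^2 - 2.99*l + 11.49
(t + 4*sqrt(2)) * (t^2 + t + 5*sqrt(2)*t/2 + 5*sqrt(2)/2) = t^3 + t^2 + 13*sqrt(2)*t^2/2 + 13*sqrt(2)*t/2 + 20*t + 20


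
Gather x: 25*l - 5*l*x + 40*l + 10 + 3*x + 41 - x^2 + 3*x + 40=65*l - x^2 + x*(6 - 5*l) + 91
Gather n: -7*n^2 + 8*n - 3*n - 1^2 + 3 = -7*n^2 + 5*n + 2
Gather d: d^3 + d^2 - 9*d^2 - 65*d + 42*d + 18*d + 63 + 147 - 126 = d^3 - 8*d^2 - 5*d + 84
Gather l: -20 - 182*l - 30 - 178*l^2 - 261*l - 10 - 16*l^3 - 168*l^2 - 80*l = -16*l^3 - 346*l^2 - 523*l - 60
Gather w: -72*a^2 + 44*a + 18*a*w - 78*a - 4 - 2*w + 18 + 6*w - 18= -72*a^2 - 34*a + w*(18*a + 4) - 4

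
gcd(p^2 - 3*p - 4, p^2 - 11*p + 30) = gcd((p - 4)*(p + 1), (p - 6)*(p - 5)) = 1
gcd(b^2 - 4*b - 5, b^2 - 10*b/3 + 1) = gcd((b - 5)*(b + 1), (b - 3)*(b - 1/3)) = 1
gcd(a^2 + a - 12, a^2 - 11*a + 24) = a - 3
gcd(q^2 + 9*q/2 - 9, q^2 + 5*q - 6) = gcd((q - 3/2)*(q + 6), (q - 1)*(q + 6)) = q + 6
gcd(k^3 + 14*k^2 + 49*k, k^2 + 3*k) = k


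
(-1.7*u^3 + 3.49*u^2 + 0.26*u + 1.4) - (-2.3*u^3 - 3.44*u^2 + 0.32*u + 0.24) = 0.6*u^3 + 6.93*u^2 - 0.06*u + 1.16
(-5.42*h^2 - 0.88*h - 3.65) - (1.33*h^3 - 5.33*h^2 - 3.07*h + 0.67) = -1.33*h^3 - 0.0899999999999999*h^2 + 2.19*h - 4.32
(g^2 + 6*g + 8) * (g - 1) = g^3 + 5*g^2 + 2*g - 8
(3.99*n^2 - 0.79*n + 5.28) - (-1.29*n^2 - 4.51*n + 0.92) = 5.28*n^2 + 3.72*n + 4.36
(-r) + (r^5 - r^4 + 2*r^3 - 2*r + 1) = r^5 - r^4 + 2*r^3 - 3*r + 1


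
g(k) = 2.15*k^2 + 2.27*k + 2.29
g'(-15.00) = -62.23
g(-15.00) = 451.99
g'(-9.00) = -36.43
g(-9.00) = 156.01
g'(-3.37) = -12.22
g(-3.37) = 19.06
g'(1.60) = 9.15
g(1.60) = 11.43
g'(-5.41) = -20.99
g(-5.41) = 52.94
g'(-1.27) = -3.19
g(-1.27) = 2.87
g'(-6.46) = -25.51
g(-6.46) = 77.35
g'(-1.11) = -2.50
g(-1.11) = 2.42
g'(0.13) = 2.83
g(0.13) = 2.62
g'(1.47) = 8.59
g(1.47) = 10.27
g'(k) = 4.3*k + 2.27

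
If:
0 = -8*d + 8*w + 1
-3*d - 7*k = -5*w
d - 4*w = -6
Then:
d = 13/6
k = 89/168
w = 49/24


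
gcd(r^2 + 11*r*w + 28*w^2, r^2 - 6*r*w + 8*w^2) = 1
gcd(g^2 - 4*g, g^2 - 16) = g - 4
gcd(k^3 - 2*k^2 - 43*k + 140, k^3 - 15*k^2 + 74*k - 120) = k^2 - 9*k + 20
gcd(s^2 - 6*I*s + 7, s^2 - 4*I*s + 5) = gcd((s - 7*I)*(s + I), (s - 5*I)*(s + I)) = s + I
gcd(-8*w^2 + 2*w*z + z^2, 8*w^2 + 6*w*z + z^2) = 4*w + z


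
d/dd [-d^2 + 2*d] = 2 - 2*d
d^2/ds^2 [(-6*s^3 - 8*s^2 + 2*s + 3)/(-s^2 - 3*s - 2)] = 2*(16*s^3 + 51*s^2 + 57*s + 23)/(s^6 + 9*s^5 + 33*s^4 + 63*s^3 + 66*s^2 + 36*s + 8)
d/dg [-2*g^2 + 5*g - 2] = 5 - 4*g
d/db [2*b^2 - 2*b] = 4*b - 2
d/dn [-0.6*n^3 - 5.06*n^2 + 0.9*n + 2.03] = -1.8*n^2 - 10.12*n + 0.9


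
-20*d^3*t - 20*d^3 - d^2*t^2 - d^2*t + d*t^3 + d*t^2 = (-5*d + t)*(4*d + t)*(d*t + d)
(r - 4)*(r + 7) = r^2 + 3*r - 28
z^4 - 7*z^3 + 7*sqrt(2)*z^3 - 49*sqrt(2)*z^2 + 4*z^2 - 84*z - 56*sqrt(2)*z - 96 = (z - 8)*(z + 1)*(z + sqrt(2))*(z + 6*sqrt(2))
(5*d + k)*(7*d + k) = 35*d^2 + 12*d*k + k^2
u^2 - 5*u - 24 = (u - 8)*(u + 3)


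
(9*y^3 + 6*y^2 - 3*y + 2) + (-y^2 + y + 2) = 9*y^3 + 5*y^2 - 2*y + 4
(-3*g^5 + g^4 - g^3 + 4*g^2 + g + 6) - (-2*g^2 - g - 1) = -3*g^5 + g^4 - g^3 + 6*g^2 + 2*g + 7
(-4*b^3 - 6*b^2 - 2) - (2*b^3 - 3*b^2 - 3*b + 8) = -6*b^3 - 3*b^2 + 3*b - 10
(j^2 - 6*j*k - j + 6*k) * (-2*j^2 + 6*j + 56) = -2*j^4 + 12*j^3*k + 8*j^3 - 48*j^2*k + 50*j^2 - 300*j*k - 56*j + 336*k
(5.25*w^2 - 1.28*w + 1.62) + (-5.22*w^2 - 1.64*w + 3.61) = 0.0300000000000002*w^2 - 2.92*w + 5.23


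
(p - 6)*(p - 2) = p^2 - 8*p + 12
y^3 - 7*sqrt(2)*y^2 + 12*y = y*(y - 6*sqrt(2))*(y - sqrt(2))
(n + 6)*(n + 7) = n^2 + 13*n + 42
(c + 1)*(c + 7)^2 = c^3 + 15*c^2 + 63*c + 49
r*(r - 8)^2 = r^3 - 16*r^2 + 64*r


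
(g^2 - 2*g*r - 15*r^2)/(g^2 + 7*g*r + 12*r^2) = (g - 5*r)/(g + 4*r)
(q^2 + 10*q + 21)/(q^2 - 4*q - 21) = (q + 7)/(q - 7)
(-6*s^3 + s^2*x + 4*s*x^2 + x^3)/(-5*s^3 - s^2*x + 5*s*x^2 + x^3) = (6*s^2 + 5*s*x + x^2)/(5*s^2 + 6*s*x + x^2)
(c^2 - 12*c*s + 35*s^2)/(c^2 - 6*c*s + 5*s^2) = (-c + 7*s)/(-c + s)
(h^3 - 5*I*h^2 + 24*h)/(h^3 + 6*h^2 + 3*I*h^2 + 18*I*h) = (h - 8*I)/(h + 6)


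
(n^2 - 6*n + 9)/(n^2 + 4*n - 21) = (n - 3)/(n + 7)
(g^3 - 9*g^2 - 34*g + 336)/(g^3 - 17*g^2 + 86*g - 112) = (g + 6)/(g - 2)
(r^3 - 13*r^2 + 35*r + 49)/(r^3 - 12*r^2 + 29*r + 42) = (r - 7)/(r - 6)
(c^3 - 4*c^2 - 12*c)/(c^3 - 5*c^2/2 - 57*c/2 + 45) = 2*c*(c + 2)/(2*c^2 + 7*c - 15)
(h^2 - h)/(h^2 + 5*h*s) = (h - 1)/(h + 5*s)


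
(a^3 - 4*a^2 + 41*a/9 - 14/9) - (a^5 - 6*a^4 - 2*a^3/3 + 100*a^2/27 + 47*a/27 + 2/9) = -a^5 + 6*a^4 + 5*a^3/3 - 208*a^2/27 + 76*a/27 - 16/9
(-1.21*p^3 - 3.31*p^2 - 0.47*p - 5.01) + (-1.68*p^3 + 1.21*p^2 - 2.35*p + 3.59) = -2.89*p^3 - 2.1*p^2 - 2.82*p - 1.42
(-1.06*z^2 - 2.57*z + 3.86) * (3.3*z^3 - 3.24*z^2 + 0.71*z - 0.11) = -3.498*z^5 - 5.0466*z^4 + 20.3122*z^3 - 14.2145*z^2 + 3.0233*z - 0.4246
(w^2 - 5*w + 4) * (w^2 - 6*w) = w^4 - 11*w^3 + 34*w^2 - 24*w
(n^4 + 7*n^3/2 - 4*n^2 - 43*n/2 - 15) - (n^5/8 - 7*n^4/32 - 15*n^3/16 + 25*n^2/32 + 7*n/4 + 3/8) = -n^5/8 + 39*n^4/32 + 71*n^3/16 - 153*n^2/32 - 93*n/4 - 123/8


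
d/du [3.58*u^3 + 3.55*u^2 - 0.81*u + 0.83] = 10.74*u^2 + 7.1*u - 0.81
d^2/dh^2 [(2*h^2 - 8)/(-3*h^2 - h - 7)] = 12*(h^3 + 57*h^2 + 12*h - 43)/(27*h^6 + 27*h^5 + 198*h^4 + 127*h^3 + 462*h^2 + 147*h + 343)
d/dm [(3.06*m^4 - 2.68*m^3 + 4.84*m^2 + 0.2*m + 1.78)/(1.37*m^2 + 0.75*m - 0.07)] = (8.3844*m^5 + 3.2134*m^4 - 4.8768*m^3 + 3.9188*m^2 - 5.5548*m - 1.349)/(1.8769*m^4 + 2.055*m^3 + 0.3707*m^2 - 0.105*m + 0.0049)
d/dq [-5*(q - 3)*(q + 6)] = -10*q - 15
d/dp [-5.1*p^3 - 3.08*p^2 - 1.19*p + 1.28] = -15.3*p^2 - 6.16*p - 1.19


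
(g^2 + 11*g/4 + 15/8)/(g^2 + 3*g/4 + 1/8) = (8*g^2 + 22*g + 15)/(8*g^2 + 6*g + 1)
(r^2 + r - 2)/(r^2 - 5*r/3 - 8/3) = 3*(-r^2 - r + 2)/(-3*r^2 + 5*r + 8)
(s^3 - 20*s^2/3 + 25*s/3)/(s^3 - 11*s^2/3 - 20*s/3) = (3*s - 5)/(3*s + 4)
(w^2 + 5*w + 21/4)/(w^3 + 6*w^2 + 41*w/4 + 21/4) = 1/(w + 1)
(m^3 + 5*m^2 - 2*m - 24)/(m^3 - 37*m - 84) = (m - 2)/(m - 7)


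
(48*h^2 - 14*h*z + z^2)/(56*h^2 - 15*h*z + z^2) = (-6*h + z)/(-7*h + z)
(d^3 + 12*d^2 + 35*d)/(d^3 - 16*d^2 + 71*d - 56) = d*(d^2 + 12*d + 35)/(d^3 - 16*d^2 + 71*d - 56)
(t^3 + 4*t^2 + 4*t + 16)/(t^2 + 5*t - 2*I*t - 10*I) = (t^2 + 2*t*(2 + I) + 8*I)/(t + 5)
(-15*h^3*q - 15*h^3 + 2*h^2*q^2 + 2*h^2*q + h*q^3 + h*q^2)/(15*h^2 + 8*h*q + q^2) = h*(-3*h*q - 3*h + q^2 + q)/(3*h + q)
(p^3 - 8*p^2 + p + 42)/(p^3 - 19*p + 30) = (p^2 - 5*p - 14)/(p^2 + 3*p - 10)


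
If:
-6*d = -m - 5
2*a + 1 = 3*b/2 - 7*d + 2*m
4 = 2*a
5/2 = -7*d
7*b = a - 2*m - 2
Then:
No Solution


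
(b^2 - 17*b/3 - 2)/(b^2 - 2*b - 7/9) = 3*(b - 6)/(3*b - 7)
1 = 1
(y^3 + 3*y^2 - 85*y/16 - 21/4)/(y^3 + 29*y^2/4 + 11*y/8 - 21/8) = (4*y^2 + 9*y - 28)/(2*(2*y^2 + 13*y - 7))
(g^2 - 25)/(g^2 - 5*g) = (g + 5)/g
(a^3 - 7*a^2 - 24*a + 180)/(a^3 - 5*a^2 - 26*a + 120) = (a - 6)/(a - 4)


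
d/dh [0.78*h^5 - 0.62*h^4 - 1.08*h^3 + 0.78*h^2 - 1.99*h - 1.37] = 3.9*h^4 - 2.48*h^3 - 3.24*h^2 + 1.56*h - 1.99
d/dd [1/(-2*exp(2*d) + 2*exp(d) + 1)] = (4*exp(d) - 2)*exp(d)/(-2*exp(2*d) + 2*exp(d) + 1)^2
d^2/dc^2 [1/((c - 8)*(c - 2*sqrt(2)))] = 2*((c - 8)^2 + (c - 8)*(c - 2*sqrt(2)) + (c - 2*sqrt(2))^2)/((c - 8)^3*(c - 2*sqrt(2))^3)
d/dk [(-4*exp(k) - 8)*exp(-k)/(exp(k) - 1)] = 4*(exp(2*k) + 4*exp(k) - 2)*exp(-k)/(exp(2*k) - 2*exp(k) + 1)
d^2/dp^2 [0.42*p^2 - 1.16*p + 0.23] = 0.840000000000000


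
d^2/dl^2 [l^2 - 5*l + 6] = 2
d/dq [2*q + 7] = 2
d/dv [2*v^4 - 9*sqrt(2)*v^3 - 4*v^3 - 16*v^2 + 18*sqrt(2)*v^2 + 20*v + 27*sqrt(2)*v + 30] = 8*v^3 - 27*sqrt(2)*v^2 - 12*v^2 - 32*v + 36*sqrt(2)*v + 20 + 27*sqrt(2)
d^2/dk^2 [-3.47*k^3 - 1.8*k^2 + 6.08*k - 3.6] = -20.82*k - 3.6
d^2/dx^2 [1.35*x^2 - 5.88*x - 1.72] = 2.70000000000000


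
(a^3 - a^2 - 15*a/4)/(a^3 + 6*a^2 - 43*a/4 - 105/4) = a/(a + 7)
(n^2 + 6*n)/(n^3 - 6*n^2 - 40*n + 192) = n/(n^2 - 12*n + 32)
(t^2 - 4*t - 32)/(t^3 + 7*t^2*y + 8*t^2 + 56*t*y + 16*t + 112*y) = (t - 8)/(t^2 + 7*t*y + 4*t + 28*y)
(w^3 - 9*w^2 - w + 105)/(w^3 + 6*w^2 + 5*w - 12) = (w^2 - 12*w + 35)/(w^2 + 3*w - 4)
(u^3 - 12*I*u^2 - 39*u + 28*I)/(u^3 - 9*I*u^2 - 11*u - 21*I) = (u^2 - 5*I*u - 4)/(u^2 - 2*I*u + 3)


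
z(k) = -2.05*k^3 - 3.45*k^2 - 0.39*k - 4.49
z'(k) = -6.15*k^2 - 6.9*k - 0.39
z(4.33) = -237.29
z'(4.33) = -145.57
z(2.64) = -67.28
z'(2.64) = -61.47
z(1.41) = -17.65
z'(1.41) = -22.35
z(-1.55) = -4.54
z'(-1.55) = -4.47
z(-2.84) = 15.75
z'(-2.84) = -30.40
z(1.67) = -24.31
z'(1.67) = -29.06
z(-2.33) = 3.62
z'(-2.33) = -17.70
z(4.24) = -224.43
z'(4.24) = -140.21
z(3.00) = -92.06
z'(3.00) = -76.44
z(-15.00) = 6143.86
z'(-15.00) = -1280.64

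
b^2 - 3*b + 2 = (b - 2)*(b - 1)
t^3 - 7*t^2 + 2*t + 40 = (t - 5)*(t - 4)*(t + 2)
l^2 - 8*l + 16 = (l - 4)^2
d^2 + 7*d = d*(d + 7)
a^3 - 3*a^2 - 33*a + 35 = (a - 7)*(a - 1)*(a + 5)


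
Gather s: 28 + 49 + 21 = 98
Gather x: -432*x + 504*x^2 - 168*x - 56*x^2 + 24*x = 448*x^2 - 576*x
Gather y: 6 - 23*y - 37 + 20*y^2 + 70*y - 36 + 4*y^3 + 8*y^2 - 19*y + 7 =4*y^3 + 28*y^2 + 28*y - 60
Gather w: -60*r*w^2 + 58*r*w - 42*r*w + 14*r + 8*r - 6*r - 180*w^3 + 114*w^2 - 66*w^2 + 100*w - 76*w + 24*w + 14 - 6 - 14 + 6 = 16*r - 180*w^3 + w^2*(48 - 60*r) + w*(16*r + 48)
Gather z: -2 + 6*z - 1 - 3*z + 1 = 3*z - 2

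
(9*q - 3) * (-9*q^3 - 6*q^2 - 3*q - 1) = -81*q^4 - 27*q^3 - 9*q^2 + 3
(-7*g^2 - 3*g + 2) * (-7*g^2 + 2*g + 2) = 49*g^4 + 7*g^3 - 34*g^2 - 2*g + 4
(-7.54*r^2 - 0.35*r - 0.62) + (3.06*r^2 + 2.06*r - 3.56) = -4.48*r^2 + 1.71*r - 4.18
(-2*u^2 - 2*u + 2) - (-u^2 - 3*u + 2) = -u^2 + u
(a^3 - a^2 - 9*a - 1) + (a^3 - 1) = 2*a^3 - a^2 - 9*a - 2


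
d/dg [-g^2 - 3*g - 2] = -2*g - 3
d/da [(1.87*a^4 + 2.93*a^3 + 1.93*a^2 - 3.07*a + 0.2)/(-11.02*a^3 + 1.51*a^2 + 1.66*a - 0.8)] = (-20.6074*a^6 + 5.64739999999999*a^5 + 35.0055*a^4 - 63.9192*a^3 + 7.4195*a^2 - 3.692*a + 2.124)/(121.4404*a^6 - 33.2804*a^5 - 34.3063*a^4 + 22.6452*a^3 + 0.339599999999999*a^2 - 2.656*a + 0.64)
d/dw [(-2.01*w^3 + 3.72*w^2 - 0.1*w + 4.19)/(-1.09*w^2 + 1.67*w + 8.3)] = (2.1909*w^4 - 6.7134*w^3 - 43.9456*w^2 + 70.8862*w - 7.8273)/(1.1881*w^4 - 3.6406*w^3 - 15.3051*w^2 + 27.722*w + 68.89)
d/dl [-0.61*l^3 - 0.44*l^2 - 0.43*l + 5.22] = -1.83*l^2 - 0.88*l - 0.43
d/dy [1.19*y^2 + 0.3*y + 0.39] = 2.38*y + 0.3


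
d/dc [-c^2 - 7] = -2*c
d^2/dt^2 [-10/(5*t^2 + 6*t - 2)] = 20*(25*t^2 + 30*t - 4*(5*t + 3)^2 - 10)/(5*t^2 + 6*t - 2)^3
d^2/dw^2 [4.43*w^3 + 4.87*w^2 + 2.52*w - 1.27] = 26.58*w + 9.74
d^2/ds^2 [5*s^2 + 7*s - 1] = 10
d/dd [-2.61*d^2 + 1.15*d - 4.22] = 1.15 - 5.22*d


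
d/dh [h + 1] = 1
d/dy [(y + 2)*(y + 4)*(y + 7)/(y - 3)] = 2*(y^3 + 2*y^2 - 39*y - 103)/(y^2 - 6*y + 9)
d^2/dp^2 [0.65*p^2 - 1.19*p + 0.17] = 1.30000000000000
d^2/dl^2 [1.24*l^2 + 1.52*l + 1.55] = 2.48000000000000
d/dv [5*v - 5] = 5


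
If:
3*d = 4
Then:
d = 4/3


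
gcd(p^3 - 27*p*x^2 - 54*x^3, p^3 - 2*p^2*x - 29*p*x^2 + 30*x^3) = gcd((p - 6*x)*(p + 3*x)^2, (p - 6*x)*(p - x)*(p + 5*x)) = -p + 6*x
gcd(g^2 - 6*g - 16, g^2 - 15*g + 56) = g - 8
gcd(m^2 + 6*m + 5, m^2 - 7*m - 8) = m + 1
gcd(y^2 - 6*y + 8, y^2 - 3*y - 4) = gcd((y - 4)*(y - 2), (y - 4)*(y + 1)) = y - 4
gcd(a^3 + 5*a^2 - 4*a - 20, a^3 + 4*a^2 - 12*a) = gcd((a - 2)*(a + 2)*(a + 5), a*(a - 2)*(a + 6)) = a - 2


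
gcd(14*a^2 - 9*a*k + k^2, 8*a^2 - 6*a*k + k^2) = 2*a - k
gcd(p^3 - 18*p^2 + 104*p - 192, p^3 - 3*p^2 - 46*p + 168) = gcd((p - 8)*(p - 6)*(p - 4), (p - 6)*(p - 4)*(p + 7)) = p^2 - 10*p + 24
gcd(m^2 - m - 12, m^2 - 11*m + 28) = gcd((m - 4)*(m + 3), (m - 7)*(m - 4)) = m - 4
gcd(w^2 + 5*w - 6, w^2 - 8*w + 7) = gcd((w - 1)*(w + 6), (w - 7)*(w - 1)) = w - 1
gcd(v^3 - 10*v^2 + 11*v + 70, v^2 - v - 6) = v + 2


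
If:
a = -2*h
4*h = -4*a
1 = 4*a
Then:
No Solution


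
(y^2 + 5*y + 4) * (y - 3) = y^3 + 2*y^2 - 11*y - 12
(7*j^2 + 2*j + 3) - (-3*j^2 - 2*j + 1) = 10*j^2 + 4*j + 2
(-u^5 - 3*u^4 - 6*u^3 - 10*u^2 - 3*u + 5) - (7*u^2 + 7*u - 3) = -u^5 - 3*u^4 - 6*u^3 - 17*u^2 - 10*u + 8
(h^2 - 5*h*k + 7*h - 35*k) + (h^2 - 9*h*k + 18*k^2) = 2*h^2 - 14*h*k + 7*h + 18*k^2 - 35*k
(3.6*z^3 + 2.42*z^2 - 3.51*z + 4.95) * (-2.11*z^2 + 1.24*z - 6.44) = -7.596*z^5 - 0.642199999999999*z^4 - 12.7771*z^3 - 30.3817*z^2 + 28.7424*z - 31.878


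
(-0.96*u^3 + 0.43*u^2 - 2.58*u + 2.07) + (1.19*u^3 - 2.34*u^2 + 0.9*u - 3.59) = 0.23*u^3 - 1.91*u^2 - 1.68*u - 1.52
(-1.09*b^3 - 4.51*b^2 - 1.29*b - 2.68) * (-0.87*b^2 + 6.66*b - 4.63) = 0.9483*b^5 - 3.3357*b^4 - 23.8676*b^3 + 14.6215*b^2 - 11.8761*b + 12.4084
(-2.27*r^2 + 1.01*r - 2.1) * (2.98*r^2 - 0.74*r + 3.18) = -6.7646*r^4 + 4.6896*r^3 - 14.224*r^2 + 4.7658*r - 6.678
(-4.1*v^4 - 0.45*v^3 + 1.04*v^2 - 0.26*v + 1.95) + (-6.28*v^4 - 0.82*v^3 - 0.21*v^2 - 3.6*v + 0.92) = -10.38*v^4 - 1.27*v^3 + 0.83*v^2 - 3.86*v + 2.87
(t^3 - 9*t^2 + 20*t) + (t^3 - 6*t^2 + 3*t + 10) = 2*t^3 - 15*t^2 + 23*t + 10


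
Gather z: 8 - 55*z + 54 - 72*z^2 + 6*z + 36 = -72*z^2 - 49*z + 98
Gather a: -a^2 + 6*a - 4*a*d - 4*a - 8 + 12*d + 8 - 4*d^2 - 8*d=-a^2 + a*(2 - 4*d) - 4*d^2 + 4*d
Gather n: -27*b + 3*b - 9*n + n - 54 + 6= -24*b - 8*n - 48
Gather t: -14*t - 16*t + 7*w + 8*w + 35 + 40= -30*t + 15*w + 75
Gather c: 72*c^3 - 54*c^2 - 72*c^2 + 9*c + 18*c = 72*c^3 - 126*c^2 + 27*c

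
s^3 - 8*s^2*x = s^2*(s - 8*x)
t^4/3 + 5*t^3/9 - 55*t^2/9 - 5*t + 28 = (t/3 + 1)*(t - 3)*(t - 7/3)*(t + 4)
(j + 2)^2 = j^2 + 4*j + 4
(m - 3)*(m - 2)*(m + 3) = m^3 - 2*m^2 - 9*m + 18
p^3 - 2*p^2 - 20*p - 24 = (p - 6)*(p + 2)^2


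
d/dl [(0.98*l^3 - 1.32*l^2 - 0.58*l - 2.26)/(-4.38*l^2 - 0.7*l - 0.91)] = (-4.2924*l^4 - 1.372*l^3 - 4.2918*l^2 - 17.3952*l - 1.0542)/(19.1844*l^4 + 6.132*l^3 + 8.4616*l^2 + 1.274*l + 0.8281)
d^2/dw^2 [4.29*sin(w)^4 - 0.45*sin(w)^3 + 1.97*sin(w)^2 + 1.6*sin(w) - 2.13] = -68.64*sin(w)^4 + 4.05*sin(w)^3 + 43.6*sin(w)^2 - 4.3*sin(w) + 3.94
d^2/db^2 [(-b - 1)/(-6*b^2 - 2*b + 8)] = ((b + 1)*(6*b + 1)^2 - (9*b + 4)*(3*b^2 + b - 4))/(3*b^2 + b - 4)^3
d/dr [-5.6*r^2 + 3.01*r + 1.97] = 3.01 - 11.2*r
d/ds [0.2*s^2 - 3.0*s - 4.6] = 0.4*s - 3.0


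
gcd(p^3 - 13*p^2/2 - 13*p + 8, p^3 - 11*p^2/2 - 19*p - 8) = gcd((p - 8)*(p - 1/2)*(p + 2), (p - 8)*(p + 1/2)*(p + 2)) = p^2 - 6*p - 16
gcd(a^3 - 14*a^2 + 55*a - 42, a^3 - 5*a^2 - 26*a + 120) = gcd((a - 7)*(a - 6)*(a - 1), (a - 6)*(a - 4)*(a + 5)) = a - 6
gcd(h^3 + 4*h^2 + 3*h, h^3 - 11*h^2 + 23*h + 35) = h + 1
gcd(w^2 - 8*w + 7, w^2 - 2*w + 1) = w - 1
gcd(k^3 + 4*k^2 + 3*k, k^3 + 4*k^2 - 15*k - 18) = k + 1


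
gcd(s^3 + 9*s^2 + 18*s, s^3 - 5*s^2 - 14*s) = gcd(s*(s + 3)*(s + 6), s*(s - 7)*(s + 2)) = s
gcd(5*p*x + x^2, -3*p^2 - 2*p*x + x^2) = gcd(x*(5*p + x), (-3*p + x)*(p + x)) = 1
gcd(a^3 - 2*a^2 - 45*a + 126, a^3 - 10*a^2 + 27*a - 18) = a^2 - 9*a + 18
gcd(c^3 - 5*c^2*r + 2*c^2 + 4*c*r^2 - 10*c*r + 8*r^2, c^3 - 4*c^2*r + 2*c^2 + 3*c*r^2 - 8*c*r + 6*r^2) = -c^2 + c*r - 2*c + 2*r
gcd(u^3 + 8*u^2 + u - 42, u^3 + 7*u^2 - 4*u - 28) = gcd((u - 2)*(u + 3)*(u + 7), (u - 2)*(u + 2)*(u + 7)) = u^2 + 5*u - 14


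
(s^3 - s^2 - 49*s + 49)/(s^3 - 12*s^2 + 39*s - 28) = (s + 7)/(s - 4)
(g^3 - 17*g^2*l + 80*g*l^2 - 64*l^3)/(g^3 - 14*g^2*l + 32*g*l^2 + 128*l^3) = (g - l)/(g + 2*l)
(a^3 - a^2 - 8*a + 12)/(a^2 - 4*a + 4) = a + 3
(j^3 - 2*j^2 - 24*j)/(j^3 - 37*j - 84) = j*(j - 6)/(j^2 - 4*j - 21)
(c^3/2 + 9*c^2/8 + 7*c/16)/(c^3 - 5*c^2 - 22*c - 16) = c*(8*c^2 + 18*c + 7)/(16*(c^3 - 5*c^2 - 22*c - 16))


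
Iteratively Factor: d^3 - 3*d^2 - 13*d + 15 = (d + 3)*(d^2 - 6*d + 5) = (d - 5)*(d + 3)*(d - 1)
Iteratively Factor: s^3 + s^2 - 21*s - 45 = (s + 3)*(s^2 - 2*s - 15) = (s - 5)*(s + 3)*(s + 3)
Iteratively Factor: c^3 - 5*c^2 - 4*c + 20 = (c - 2)*(c^2 - 3*c - 10) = (c - 5)*(c - 2)*(c + 2)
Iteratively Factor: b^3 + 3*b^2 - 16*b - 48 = (b + 3)*(b^2 - 16) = (b - 4)*(b + 3)*(b + 4)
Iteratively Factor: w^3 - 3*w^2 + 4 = (w + 1)*(w^2 - 4*w + 4) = (w - 2)*(w + 1)*(w - 2)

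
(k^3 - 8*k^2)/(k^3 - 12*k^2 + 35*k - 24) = k^2/(k^2 - 4*k + 3)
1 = 1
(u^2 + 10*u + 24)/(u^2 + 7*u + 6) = (u + 4)/(u + 1)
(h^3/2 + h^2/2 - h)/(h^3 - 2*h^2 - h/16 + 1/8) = 8*h*(h^2 + h - 2)/(16*h^3 - 32*h^2 - h + 2)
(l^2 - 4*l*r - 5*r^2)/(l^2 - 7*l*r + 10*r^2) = (-l - r)/(-l + 2*r)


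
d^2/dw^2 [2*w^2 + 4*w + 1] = 4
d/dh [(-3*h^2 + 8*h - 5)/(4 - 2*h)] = (3*h^2 - 12*h + 11)/(2*(h^2 - 4*h + 4))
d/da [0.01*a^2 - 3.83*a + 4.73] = 0.02*a - 3.83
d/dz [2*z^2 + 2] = 4*z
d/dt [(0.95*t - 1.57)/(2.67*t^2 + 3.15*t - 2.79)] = (-2.5365*t^2 + 8.3838*t + 2.295)/(7.1289*t^4 + 16.821*t^3 - 4.9761*t^2 - 17.577*t + 7.7841)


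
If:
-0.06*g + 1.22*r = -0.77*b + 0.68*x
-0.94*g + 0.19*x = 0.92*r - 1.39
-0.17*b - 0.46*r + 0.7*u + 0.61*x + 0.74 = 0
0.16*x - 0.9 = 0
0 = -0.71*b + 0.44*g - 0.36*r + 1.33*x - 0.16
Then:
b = 25.69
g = 14.71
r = -12.36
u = -7.84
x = 5.62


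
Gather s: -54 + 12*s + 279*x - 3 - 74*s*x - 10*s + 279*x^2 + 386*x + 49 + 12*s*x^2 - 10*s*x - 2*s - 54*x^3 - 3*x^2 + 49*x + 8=s*(12*x^2 - 84*x) - 54*x^3 + 276*x^2 + 714*x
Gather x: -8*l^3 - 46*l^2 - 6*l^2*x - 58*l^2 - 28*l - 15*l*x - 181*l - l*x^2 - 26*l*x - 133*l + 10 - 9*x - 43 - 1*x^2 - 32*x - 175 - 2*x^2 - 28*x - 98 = -8*l^3 - 104*l^2 - 342*l + x^2*(-l - 3) + x*(-6*l^2 - 41*l - 69) - 306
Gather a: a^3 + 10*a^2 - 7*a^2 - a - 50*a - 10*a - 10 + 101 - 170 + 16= a^3 + 3*a^2 - 61*a - 63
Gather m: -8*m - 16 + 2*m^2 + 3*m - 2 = 2*m^2 - 5*m - 18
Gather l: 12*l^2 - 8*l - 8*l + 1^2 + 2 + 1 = 12*l^2 - 16*l + 4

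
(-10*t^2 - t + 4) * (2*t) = -20*t^3 - 2*t^2 + 8*t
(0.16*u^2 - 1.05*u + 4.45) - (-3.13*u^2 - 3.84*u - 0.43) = 3.29*u^2 + 2.79*u + 4.88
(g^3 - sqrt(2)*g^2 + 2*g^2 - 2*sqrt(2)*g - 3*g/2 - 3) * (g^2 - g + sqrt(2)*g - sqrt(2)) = g^5 + g^4 - 11*g^3/2 - 7*g^2/2 - 3*sqrt(2)*g^2/2 - 3*sqrt(2)*g/2 + 7*g + 3*sqrt(2)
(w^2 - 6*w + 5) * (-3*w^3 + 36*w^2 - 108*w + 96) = -3*w^5 + 54*w^4 - 339*w^3 + 924*w^2 - 1116*w + 480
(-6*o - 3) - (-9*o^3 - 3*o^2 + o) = 9*o^3 + 3*o^2 - 7*o - 3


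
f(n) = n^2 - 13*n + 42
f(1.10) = 28.91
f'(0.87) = -11.26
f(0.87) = 31.45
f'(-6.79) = -26.58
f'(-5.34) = -23.68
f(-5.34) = 139.94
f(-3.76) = 105.02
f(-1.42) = 62.48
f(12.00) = 30.00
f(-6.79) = 176.37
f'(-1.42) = -15.84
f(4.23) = 4.90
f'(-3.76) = -20.52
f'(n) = 2*n - 13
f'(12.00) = 11.00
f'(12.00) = 11.00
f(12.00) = 30.00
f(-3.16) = 93.07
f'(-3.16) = -19.32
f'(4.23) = -4.54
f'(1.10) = -10.80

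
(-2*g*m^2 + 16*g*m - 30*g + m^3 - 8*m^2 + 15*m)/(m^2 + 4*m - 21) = (-2*g*m + 10*g + m^2 - 5*m)/(m + 7)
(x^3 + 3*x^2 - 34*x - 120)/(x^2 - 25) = (x^2 - 2*x - 24)/(x - 5)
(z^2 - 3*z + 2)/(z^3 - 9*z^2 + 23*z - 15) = (z - 2)/(z^2 - 8*z + 15)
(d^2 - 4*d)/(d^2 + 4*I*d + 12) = d*(d - 4)/(d^2 + 4*I*d + 12)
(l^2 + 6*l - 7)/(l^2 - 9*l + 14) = (l^2 + 6*l - 7)/(l^2 - 9*l + 14)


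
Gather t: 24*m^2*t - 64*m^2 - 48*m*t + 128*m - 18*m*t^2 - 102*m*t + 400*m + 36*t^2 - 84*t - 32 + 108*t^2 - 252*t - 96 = -64*m^2 + 528*m + t^2*(144 - 18*m) + t*(24*m^2 - 150*m - 336) - 128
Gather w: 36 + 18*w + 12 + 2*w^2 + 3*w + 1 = 2*w^2 + 21*w + 49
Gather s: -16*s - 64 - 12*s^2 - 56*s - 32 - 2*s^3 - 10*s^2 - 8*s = -2*s^3 - 22*s^2 - 80*s - 96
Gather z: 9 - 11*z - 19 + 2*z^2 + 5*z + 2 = 2*z^2 - 6*z - 8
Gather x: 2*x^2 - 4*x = 2*x^2 - 4*x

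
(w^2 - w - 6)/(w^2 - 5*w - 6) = (-w^2 + w + 6)/(-w^2 + 5*w + 6)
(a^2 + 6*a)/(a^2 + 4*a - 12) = a/(a - 2)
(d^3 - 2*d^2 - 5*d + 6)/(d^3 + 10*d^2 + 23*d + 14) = (d^2 - 4*d + 3)/(d^2 + 8*d + 7)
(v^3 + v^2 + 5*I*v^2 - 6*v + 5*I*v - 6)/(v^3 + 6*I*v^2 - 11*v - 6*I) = (v + 1)/(v + I)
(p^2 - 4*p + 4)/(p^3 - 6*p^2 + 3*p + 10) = (p - 2)/(p^2 - 4*p - 5)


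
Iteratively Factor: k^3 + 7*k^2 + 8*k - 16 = (k + 4)*(k^2 + 3*k - 4) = (k + 4)^2*(k - 1)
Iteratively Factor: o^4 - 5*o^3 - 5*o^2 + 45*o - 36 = (o - 4)*(o^3 - o^2 - 9*o + 9) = (o - 4)*(o - 1)*(o^2 - 9) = (o - 4)*(o - 1)*(o + 3)*(o - 3)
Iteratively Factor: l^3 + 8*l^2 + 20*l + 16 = (l + 2)*(l^2 + 6*l + 8) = (l + 2)*(l + 4)*(l + 2)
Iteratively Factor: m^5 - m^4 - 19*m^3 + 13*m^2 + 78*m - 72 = (m - 2)*(m^4 + m^3 - 17*m^2 - 21*m + 36) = (m - 2)*(m + 3)*(m^3 - 2*m^2 - 11*m + 12) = (m - 2)*(m - 1)*(m + 3)*(m^2 - m - 12) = (m - 4)*(m - 2)*(m - 1)*(m + 3)*(m + 3)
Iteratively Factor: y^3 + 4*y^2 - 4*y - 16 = (y + 4)*(y^2 - 4) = (y - 2)*(y + 4)*(y + 2)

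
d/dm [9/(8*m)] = -9/(8*m^2)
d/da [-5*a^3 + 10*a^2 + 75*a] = -15*a^2 + 20*a + 75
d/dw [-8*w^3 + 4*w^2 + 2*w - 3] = -24*w^2 + 8*w + 2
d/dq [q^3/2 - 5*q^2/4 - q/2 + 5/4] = 3*q^2/2 - 5*q/2 - 1/2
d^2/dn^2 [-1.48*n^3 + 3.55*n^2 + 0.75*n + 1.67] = 7.1 - 8.88*n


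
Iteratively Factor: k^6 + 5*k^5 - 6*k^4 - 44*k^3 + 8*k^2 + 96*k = (k)*(k^5 + 5*k^4 - 6*k^3 - 44*k^2 + 8*k + 96) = k*(k + 2)*(k^4 + 3*k^3 - 12*k^2 - 20*k + 48) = k*(k - 2)*(k + 2)*(k^3 + 5*k^2 - 2*k - 24) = k*(k - 2)*(k + 2)*(k + 3)*(k^2 + 2*k - 8) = k*(k - 2)^2*(k + 2)*(k + 3)*(k + 4)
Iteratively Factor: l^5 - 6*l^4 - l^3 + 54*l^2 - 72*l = (l + 3)*(l^4 - 9*l^3 + 26*l^2 - 24*l) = l*(l + 3)*(l^3 - 9*l^2 + 26*l - 24) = l*(l - 2)*(l + 3)*(l^2 - 7*l + 12) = l*(l - 4)*(l - 2)*(l + 3)*(l - 3)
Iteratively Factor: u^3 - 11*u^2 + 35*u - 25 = (u - 5)*(u^2 - 6*u + 5) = (u - 5)*(u - 1)*(u - 5)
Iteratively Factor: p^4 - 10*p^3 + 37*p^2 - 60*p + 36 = (p - 3)*(p^3 - 7*p^2 + 16*p - 12) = (p - 3)*(p - 2)*(p^2 - 5*p + 6) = (p - 3)*(p - 2)^2*(p - 3)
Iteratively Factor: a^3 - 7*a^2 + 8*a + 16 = (a - 4)*(a^2 - 3*a - 4) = (a - 4)*(a + 1)*(a - 4)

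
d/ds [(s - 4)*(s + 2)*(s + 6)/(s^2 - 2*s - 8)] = 1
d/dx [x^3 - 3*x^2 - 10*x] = 3*x^2 - 6*x - 10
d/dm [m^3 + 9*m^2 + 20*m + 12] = 3*m^2 + 18*m + 20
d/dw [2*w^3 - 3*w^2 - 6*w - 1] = 6*w^2 - 6*w - 6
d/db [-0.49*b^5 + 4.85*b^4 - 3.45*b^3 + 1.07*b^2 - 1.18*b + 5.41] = -2.45*b^4 + 19.4*b^3 - 10.35*b^2 + 2.14*b - 1.18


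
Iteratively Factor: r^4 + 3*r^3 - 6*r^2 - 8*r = (r)*(r^3 + 3*r^2 - 6*r - 8) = r*(r - 2)*(r^2 + 5*r + 4) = r*(r - 2)*(r + 4)*(r + 1)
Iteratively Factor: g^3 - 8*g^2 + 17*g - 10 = (g - 1)*(g^2 - 7*g + 10) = (g - 5)*(g - 1)*(g - 2)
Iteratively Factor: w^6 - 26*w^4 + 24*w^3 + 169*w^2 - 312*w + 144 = (w - 3)*(w^5 + 3*w^4 - 17*w^3 - 27*w^2 + 88*w - 48) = (w - 3)*(w - 1)*(w^4 + 4*w^3 - 13*w^2 - 40*w + 48) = (w - 3)*(w - 1)^2*(w^3 + 5*w^2 - 8*w - 48) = (w - 3)*(w - 1)^2*(w + 4)*(w^2 + w - 12) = (w - 3)^2*(w - 1)^2*(w + 4)*(w + 4)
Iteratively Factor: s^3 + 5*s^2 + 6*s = (s)*(s^2 + 5*s + 6) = s*(s + 2)*(s + 3)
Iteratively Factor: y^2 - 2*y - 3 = (y + 1)*(y - 3)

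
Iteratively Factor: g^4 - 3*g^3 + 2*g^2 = (g)*(g^3 - 3*g^2 + 2*g) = g*(g - 2)*(g^2 - g) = g*(g - 2)*(g - 1)*(g)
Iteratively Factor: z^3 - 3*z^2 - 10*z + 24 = (z + 3)*(z^2 - 6*z + 8) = (z - 4)*(z + 3)*(z - 2)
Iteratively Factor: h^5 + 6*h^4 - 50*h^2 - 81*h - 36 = (h + 3)*(h^4 + 3*h^3 - 9*h^2 - 23*h - 12) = (h + 1)*(h + 3)*(h^3 + 2*h^2 - 11*h - 12) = (h - 3)*(h + 1)*(h + 3)*(h^2 + 5*h + 4) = (h - 3)*(h + 1)*(h + 3)*(h + 4)*(h + 1)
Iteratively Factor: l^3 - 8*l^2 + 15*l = (l - 5)*(l^2 - 3*l) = (l - 5)*(l - 3)*(l)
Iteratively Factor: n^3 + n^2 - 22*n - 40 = (n + 2)*(n^2 - n - 20) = (n + 2)*(n + 4)*(n - 5)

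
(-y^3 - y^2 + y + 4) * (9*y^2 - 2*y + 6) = -9*y^5 - 7*y^4 + 5*y^3 + 28*y^2 - 2*y + 24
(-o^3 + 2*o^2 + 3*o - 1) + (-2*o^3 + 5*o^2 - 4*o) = -3*o^3 + 7*o^2 - o - 1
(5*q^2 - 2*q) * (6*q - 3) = 30*q^3 - 27*q^2 + 6*q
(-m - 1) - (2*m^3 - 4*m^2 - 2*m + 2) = -2*m^3 + 4*m^2 + m - 3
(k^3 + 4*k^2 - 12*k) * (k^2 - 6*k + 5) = k^5 - 2*k^4 - 31*k^3 + 92*k^2 - 60*k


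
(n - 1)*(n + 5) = n^2 + 4*n - 5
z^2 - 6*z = z*(z - 6)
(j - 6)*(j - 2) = j^2 - 8*j + 12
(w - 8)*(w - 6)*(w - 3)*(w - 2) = w^4 - 19*w^3 + 124*w^2 - 324*w + 288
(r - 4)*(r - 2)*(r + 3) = r^3 - 3*r^2 - 10*r + 24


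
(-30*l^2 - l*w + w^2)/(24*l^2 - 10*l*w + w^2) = (5*l + w)/(-4*l + w)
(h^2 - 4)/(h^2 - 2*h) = (h + 2)/h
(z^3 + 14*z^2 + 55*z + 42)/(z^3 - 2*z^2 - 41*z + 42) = (z^2 + 8*z + 7)/(z^2 - 8*z + 7)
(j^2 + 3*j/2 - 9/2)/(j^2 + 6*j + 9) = (j - 3/2)/(j + 3)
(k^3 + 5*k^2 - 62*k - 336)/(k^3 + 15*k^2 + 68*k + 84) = (k - 8)/(k + 2)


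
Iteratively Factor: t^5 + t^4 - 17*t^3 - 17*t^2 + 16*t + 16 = (t + 1)*(t^4 - 17*t^2 + 16) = (t - 4)*(t + 1)*(t^3 + 4*t^2 - t - 4) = (t - 4)*(t + 1)^2*(t^2 + 3*t - 4) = (t - 4)*(t - 1)*(t + 1)^2*(t + 4)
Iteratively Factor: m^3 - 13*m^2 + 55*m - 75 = (m - 3)*(m^2 - 10*m + 25) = (m - 5)*(m - 3)*(m - 5)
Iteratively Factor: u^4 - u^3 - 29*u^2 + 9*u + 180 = (u - 3)*(u^3 + 2*u^2 - 23*u - 60) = (u - 3)*(u + 3)*(u^2 - u - 20) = (u - 3)*(u + 3)*(u + 4)*(u - 5)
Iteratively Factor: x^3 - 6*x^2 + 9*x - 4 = (x - 1)*(x^2 - 5*x + 4) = (x - 4)*(x - 1)*(x - 1)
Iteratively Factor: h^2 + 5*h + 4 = (h + 1)*(h + 4)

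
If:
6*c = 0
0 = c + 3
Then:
No Solution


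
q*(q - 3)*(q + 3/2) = q^3 - 3*q^2/2 - 9*q/2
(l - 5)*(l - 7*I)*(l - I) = l^3 - 5*l^2 - 8*I*l^2 - 7*l + 40*I*l + 35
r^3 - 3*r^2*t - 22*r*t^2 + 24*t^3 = (r - 6*t)*(r - t)*(r + 4*t)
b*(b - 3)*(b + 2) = b^3 - b^2 - 6*b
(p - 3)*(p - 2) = p^2 - 5*p + 6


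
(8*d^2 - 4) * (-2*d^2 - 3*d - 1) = -16*d^4 - 24*d^3 + 12*d + 4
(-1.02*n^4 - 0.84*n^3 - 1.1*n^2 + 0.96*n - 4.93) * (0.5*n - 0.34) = -0.51*n^5 - 0.0731999999999999*n^4 - 0.2644*n^3 + 0.854*n^2 - 2.7914*n + 1.6762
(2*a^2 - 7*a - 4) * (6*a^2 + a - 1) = 12*a^4 - 40*a^3 - 33*a^2 + 3*a + 4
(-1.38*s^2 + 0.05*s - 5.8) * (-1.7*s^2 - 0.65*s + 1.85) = 2.346*s^4 + 0.812*s^3 + 7.2745*s^2 + 3.8625*s - 10.73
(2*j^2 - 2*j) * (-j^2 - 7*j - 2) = -2*j^4 - 12*j^3 + 10*j^2 + 4*j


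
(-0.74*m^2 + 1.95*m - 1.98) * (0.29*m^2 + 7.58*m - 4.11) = -0.2146*m^4 - 5.0437*m^3 + 17.2482*m^2 - 23.0229*m + 8.1378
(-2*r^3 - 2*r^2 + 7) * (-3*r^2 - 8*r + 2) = 6*r^5 + 22*r^4 + 12*r^3 - 25*r^2 - 56*r + 14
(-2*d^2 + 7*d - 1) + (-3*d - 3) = -2*d^2 + 4*d - 4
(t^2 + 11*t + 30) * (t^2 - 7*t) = t^4 + 4*t^3 - 47*t^2 - 210*t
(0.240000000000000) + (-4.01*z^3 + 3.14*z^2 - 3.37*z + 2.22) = -4.01*z^3 + 3.14*z^2 - 3.37*z + 2.46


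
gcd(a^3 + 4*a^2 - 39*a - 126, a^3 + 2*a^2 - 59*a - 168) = a^2 + 10*a + 21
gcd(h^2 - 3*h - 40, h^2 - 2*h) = 1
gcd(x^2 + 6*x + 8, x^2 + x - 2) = x + 2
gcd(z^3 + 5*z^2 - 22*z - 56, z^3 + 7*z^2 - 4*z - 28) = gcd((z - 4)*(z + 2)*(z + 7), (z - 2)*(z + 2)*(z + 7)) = z^2 + 9*z + 14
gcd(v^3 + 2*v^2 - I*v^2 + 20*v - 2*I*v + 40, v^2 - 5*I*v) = v - 5*I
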